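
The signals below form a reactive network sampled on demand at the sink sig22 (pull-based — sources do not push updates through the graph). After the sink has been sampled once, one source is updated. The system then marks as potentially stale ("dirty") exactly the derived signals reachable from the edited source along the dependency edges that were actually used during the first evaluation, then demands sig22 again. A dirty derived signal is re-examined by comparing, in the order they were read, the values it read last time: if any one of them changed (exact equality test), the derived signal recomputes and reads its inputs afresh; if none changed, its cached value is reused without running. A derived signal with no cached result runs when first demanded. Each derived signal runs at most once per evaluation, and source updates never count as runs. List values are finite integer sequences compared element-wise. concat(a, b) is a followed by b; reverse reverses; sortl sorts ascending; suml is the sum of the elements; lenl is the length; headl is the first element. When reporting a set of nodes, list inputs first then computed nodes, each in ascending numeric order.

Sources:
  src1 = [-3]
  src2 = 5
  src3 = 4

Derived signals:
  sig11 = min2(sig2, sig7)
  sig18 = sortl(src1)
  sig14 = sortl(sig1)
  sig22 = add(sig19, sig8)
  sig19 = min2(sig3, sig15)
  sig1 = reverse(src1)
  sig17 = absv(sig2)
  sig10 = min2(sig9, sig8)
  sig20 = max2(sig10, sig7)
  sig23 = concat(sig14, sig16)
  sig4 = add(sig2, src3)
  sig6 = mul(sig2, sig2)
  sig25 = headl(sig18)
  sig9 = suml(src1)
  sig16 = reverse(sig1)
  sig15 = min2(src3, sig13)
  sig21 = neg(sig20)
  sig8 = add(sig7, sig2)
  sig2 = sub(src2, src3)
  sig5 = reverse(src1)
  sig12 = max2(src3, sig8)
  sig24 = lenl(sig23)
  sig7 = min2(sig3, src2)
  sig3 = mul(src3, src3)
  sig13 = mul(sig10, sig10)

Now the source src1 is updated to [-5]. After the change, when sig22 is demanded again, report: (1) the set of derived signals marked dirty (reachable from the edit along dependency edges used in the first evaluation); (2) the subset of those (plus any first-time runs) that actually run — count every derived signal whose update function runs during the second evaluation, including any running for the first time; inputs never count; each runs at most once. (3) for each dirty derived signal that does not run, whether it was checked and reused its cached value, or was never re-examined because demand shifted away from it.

Dirty set: sig9, sig10, sig13, sig15, sig19, sig22.
Run set: sig9, sig10, sig13, sig15 (4 run).
Re-examined without running (cache reused): sig19, sig22.
The important point: sig15 recomputes to an identical value, and the output ends up unchanged.

Initial pass — values computed on the first demand:
  sig2 = sub(5, 4) = 1
  sig3 = mul(4, 4) = 16
  sig7 = min2(16, 5) = 5
  sig8 = add(5, 1) = 6
  sig9 = suml([-3]) = -3
  sig10 = min2(-3, 6) = -3
  sig13 = mul(-3, -3) = 9
  sig15 = min2(4, 9) = 4
  sig19 = min2(16, 4) = 4
  sig22 = add(4, 6) = 10

Second demand — change propagation:
  sig9: re-runs because src1 [-3]->[-5]; new result -5.
  sig10: re-runs because sig9 -3->-5; new result -5.
  sig13: re-runs because sig10 -3->-5; sig10 -3->-5; new result 25.
  sig15: re-runs because sig13 9->25; new result 4 (unchanged).
  sig19: re-examined; everything it read last time is the same (sig3 unchanged, sig15 unchanged) — cache 4 kept, no run.
  sig22: re-examined; everything it read last time is the same (sig19 unchanged, sig8 unchanged) — cache 10 kept, no run.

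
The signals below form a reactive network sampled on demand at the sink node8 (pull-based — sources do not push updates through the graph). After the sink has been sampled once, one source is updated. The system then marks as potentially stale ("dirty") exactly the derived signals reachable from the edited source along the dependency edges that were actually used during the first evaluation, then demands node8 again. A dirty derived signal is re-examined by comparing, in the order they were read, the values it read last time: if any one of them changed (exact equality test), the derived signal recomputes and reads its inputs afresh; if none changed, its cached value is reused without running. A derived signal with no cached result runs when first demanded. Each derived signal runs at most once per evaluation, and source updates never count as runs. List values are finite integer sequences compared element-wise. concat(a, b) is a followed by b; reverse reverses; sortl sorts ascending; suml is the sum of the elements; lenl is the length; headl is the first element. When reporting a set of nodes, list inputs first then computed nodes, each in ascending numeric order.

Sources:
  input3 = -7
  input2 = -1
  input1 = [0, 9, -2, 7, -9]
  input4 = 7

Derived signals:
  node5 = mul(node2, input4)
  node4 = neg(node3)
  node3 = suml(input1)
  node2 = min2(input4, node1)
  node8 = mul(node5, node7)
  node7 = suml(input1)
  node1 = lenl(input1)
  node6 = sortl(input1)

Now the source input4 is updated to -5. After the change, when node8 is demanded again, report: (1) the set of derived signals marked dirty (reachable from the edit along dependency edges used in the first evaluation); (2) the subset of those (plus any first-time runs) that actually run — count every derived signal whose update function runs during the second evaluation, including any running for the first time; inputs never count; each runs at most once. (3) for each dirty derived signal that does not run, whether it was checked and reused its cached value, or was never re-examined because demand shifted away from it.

Dirty set: node2, node5, node8.
Run set: node2, node5, node8 (3 run).
All dirty derived signals ended up running.

Initial pass — values computed on the first demand:
  node1 = lenl([0, 9, -2, 7, -9]) = 5
  node2 = min2(7, 5) = 5
  node5 = mul(5, 7) = 35
  node7 = suml([0, 9, -2, 7, -9]) = 5
  node8 = mul(35, 5) = 175

Second demand — change propagation:
  node2: re-runs because input4 7->-5; new result -5.
  node5: re-runs because node2 5->-5; input4 7->-5; new result 25.
  node8: re-runs because node5 35->25; new result 125.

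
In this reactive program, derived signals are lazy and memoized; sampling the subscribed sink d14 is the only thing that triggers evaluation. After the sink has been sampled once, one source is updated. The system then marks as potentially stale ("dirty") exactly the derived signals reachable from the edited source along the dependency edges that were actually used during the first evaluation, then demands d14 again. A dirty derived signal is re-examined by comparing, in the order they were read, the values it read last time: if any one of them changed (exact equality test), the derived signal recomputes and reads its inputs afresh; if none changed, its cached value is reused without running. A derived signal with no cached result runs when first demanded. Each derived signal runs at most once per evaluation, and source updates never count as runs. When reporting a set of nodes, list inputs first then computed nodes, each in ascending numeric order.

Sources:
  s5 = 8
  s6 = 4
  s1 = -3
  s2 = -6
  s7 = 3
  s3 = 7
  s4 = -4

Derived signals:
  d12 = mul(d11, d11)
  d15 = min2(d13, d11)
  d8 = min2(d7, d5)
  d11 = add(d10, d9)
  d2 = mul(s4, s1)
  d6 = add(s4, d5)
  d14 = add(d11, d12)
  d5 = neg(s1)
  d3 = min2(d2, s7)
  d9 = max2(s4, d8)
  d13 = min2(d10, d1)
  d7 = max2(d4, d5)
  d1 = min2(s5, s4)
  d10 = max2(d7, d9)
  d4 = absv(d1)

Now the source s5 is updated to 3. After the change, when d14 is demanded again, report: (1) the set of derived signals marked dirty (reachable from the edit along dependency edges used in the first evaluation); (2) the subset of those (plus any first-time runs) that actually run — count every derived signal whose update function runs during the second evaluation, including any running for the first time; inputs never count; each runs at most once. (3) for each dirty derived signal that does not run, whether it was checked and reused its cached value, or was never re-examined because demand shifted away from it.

The edit dirties: d1, d4, d7, d8, d9, d10, d11, d12, d14.
1 derived signals run: d1.
Cache hits after checking: d4, d7, d8, d9, d10, d11, d12, d14.
Note the absorption at d1: it re-runs yet its value is the same, leaving the output's value untouched.

First demand of the output computes:
  d1 = min2(8, -4) = -4
  d4 = absv(-4) = 4
  d5 = neg(-3) = 3
  d7 = max2(4, 3) = 4
  d8 = min2(4, 3) = 3
  d9 = max2(-4, 3) = 3
  d10 = max2(4, 3) = 4
  d11 = add(4, 3) = 7
  d12 = mul(7, 7) = 49
  d14 = add(7, 49) = 56

After the edit, cleaning proceeds:
  d1: a read changed (s5 8->3) — executes, giving -4 — identical to its old value.
  d4: dirty, but its reads are unchanged (d1 unchanged); cached 4 stands.
  d7: dirty, but its reads are unchanged (d4 unchanged, d5 unchanged); cached 4 stands.
  d8: dirty, but its reads are unchanged (d7 unchanged, d5 unchanged); cached 3 stands.
  d9: dirty, but its reads are unchanged (s4 unchanged, d8 unchanged); cached 3 stands.
  d10: dirty, but its reads are unchanged (d7 unchanged, d9 unchanged); cached 4 stands.
  d11: dirty, but its reads are unchanged (d10 unchanged, d9 unchanged); cached 7 stands.
  d12: dirty, but its reads are unchanged (d11 unchanged, d11 unchanged); cached 49 stands.
  d14: dirty, but its reads are unchanged (d11 unchanged, d12 unchanged); cached 56 stands.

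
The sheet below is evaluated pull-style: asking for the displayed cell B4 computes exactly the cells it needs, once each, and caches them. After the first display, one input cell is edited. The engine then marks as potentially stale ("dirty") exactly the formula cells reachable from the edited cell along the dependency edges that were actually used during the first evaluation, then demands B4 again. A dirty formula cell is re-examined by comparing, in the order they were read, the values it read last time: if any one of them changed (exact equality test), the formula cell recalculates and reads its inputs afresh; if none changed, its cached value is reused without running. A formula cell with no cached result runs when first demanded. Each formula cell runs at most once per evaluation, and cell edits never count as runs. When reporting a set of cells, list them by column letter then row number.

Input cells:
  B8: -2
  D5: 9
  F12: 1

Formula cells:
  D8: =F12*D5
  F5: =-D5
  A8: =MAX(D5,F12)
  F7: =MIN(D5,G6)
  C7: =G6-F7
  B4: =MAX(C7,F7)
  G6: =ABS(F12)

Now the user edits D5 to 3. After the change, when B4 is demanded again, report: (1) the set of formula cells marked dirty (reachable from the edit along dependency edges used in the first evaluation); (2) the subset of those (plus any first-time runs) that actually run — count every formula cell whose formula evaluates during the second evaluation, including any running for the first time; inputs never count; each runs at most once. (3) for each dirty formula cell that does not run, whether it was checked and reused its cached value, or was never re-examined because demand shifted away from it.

The edit dirties: B4, C7, F7.
1 formula cells run: F7.
Cache hits after checking: B4, C7.
Note the absorption at F7: it re-runs yet its value is the same, leaving the output's value untouched.

First demand of the output computes:
  G6 = ABS(1) = 1
  F7 = MIN(9, 1) = 1
  C7 = 1 - 1 = 0
  B4 = MAX(0, 1) = 1

After the edit, cleaning proceeds:
  F7: a read changed (D5 9->3) — executes, giving 1 — identical to its old value.
  C7: dirty, but its reads are unchanged (G6 unchanged, F7 unchanged); cached 0 stands.
  B4: dirty, but its reads are unchanged (C7 unchanged, F7 unchanged); cached 1 stands.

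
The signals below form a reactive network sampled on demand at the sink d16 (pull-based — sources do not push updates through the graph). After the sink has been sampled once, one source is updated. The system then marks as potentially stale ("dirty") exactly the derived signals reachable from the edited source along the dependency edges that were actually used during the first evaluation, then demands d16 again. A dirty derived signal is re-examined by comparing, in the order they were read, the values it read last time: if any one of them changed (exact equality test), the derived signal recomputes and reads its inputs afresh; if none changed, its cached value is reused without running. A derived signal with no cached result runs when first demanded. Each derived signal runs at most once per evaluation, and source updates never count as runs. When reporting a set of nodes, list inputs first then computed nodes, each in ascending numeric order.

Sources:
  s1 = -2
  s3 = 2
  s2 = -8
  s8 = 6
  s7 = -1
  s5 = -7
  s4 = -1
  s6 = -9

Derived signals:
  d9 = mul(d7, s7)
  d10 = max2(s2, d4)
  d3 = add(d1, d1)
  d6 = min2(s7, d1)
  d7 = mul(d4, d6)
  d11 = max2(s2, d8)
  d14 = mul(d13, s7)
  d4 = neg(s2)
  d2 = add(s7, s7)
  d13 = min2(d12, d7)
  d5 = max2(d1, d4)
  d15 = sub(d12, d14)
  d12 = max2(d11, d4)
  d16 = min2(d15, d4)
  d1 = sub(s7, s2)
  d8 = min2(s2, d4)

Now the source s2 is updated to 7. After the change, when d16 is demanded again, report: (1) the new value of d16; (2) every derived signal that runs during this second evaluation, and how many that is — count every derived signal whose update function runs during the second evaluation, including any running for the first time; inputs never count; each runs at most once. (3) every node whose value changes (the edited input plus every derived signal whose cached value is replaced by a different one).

d16 now evaluates to -7.
Run set: d1, d4, d6, d7, d8, d11, d12, d13, d14, d15, d16 (11 run).
Changed values: s2, d1, d4, d6, d7, d8, d11, d12, d13, d14, d15, d16.

Initial pass — values computed on the first demand:
  d1 = sub(-1, -8) = 7
  d4 = neg(-8) = 8
  d6 = min2(-1, 7) = -1
  d7 = mul(8, -1) = -8
  d8 = min2(-8, 8) = -8
  d11 = max2(-8, -8) = -8
  d12 = max2(-8, 8) = 8
  d13 = min2(8, -8) = -8
  d14 = mul(-8, -1) = 8
  d15 = sub(8, 8) = 0
  d16 = min2(0, 8) = 0

Second demand — change propagation:
  d1: re-runs because s2 -8->7; new result -8.
  d4: re-runs because s2 -8->7; new result -7.
  d6: re-runs because d1 7->-8; new result -8.
  d7: re-runs because d4 8->-7; d6 -1->-8; new result 56.
  d8: re-runs because s2 -8->7; d4 8->-7; new result -7.
  d11: re-runs because s2 -8->7; d8 -8->-7; new result 7.
  d12: re-runs because d11 -8->7; d4 8->-7; new result 7.
  d13: re-runs because d12 8->7; d7 -8->56; new result 7.
  d14: re-runs because d13 -8->7; new result -7.
  d15: re-runs because d12 8->7; d14 8->-7; new result 14.
  d16: re-runs because d15 0->14; d4 8->-7; new result -7.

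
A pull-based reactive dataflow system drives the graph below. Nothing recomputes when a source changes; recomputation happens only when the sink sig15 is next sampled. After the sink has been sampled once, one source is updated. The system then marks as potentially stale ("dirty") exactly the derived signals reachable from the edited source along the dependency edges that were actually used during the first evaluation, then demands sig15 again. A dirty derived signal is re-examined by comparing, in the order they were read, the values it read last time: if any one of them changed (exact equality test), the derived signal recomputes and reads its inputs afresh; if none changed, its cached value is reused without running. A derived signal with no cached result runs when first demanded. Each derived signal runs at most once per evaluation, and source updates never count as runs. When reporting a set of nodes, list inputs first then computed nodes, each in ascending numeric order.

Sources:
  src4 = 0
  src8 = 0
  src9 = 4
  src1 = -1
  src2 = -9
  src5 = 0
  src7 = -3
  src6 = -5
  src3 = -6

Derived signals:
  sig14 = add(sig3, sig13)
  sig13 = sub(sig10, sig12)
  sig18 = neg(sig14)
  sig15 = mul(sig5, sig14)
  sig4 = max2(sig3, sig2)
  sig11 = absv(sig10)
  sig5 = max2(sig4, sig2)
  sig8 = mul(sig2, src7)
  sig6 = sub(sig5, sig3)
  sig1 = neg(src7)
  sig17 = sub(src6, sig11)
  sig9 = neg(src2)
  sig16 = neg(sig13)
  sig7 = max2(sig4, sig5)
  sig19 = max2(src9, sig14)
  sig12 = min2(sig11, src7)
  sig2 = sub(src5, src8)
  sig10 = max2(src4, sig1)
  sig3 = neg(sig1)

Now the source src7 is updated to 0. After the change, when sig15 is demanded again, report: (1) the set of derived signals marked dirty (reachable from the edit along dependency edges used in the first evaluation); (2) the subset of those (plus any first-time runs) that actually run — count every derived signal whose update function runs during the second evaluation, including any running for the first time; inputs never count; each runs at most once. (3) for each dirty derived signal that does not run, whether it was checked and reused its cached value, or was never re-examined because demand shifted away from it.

First evaluation (everything demanded from the output):
  sig1 = neg(-3) = 3
  sig2 = sub(0, 0) = 0
  sig3 = neg(3) = -3
  sig4 = max2(-3, 0) = 0
  sig5 = max2(0, 0) = 0
  sig10 = max2(0, 3) = 3
  sig11 = absv(3) = 3
  sig12 = min2(3, -3) = -3
  sig13 = sub(3, -3) = 6
  sig14 = add(-3, 6) = 3
  sig15 = mul(0, 3) = 0

Propagation after the edit:
  sig1: runs — src7 -3->0; result 0.
  sig3: runs — sig1 3->0; result 0.
  sig4: runs — sig3 -3->0; result 0 (same value as before).
  sig5: checked — values it read are unchanged (sig4 unchanged, sig2 unchanged); reused cached 0 without running.
  sig10: runs — sig1 3->0; result 0.
  sig11: runs — sig10 3->0; result 0.
  sig12: runs — sig11 3->0; src7 -3->0; result 0.
  sig13: runs — sig10 3->0; sig12 -3->0; result 0.
  sig14: runs — sig3 -3->0; sig13 6->0; result 0.
  sig15: runs — sig14 3->0; result 0 (same value as before).

Key observation: the cutoff stops propagation at sig5 — its inputs' values are unchanged, so it reuses its cache.

Marked dirty: sig1, sig3, sig4, sig5, sig10, sig11, sig12, sig13, sig14, sig15.
Derived signals that run: sig1, sig3, sig4, sig10, sig11, sig12, sig13, sig14, sig15 — 9 in total.
Checked but reused from cache: sig5.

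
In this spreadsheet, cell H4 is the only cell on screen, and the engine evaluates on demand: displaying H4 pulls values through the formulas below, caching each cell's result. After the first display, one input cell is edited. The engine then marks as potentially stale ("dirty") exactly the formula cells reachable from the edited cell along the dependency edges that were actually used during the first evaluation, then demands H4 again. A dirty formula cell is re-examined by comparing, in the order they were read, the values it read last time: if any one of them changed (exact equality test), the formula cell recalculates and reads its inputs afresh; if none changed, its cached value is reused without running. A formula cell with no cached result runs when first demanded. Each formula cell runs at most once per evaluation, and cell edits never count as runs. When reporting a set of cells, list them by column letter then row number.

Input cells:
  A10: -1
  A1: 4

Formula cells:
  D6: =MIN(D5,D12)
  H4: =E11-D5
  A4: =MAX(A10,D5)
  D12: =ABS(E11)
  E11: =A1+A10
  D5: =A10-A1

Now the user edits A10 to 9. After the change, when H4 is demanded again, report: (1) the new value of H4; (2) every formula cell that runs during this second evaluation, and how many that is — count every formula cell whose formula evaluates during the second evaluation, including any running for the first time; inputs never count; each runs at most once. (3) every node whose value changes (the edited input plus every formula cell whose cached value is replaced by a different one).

Initial pass — values computed on the first demand:
  D5 = -1 - 4 = -5
  E11 = 4 + -1 = 3
  H4 = 3 - -5 = 8

Second demand — change propagation:
  D5: re-runs because A10 -1->9; new result 5.
  E11: re-runs because A10 -1->9; new result 13.
  H4: re-runs because E11 3->13; D5 -5->5; new result 8 (unchanged).

H4 now evaluates to 8.
Run set: D5, E11, H4 (3 run).
Changed values: A10, D5, E11.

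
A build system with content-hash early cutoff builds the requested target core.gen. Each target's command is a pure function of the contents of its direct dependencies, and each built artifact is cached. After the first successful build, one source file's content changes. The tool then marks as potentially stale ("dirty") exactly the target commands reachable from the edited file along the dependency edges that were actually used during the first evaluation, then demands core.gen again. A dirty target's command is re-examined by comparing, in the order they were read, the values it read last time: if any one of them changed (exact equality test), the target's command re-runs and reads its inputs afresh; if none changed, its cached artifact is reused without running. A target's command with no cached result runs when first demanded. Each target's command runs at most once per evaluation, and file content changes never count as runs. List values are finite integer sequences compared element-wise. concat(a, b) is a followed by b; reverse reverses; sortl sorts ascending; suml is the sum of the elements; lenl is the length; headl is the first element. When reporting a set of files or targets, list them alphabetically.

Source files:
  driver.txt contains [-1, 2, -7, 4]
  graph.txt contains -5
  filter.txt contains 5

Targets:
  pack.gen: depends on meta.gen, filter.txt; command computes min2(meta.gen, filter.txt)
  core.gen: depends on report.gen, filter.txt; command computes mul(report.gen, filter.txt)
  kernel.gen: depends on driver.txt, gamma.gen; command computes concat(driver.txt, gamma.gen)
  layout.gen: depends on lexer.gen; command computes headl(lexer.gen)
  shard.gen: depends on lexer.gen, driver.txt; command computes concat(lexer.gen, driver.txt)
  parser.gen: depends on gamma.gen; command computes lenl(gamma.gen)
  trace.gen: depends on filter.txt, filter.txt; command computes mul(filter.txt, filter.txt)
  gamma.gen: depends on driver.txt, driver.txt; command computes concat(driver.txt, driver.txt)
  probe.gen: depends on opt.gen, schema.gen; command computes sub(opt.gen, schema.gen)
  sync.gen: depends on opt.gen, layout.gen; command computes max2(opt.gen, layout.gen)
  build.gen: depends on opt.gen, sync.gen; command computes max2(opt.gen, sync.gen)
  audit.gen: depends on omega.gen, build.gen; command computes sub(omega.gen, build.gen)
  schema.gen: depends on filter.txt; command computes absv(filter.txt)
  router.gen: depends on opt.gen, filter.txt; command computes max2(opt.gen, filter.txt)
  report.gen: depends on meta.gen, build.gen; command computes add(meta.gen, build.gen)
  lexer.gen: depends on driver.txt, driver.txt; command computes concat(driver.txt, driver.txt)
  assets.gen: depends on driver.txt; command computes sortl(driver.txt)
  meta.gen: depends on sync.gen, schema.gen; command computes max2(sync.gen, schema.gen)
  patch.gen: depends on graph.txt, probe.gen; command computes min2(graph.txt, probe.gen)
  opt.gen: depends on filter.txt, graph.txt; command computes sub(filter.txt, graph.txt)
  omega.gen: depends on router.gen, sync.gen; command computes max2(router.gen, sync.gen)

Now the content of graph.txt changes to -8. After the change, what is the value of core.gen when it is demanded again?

New value of core.gen: 130.

First evaluation (everything demanded from the output):
  lexer.gen = concat([-1, 2, -7, 4], [-1, 2, -7, 4]) = [-1, 2, -7, 4, -1, 2, -7, 4]
  layout.gen = headl([-1, 2, -7, 4, -1, 2, -7, 4]) = -1
  opt.gen = sub(5, -5) = 10
  schema.gen = absv(5) = 5
  sync.gen = max2(10, -1) = 10
  build.gen = max2(10, 10) = 10
  meta.gen = max2(10, 5) = 10
  report.gen = add(10, 10) = 20
  core.gen = mul(20, 5) = 100

Propagation after the edit:
  opt.gen: runs — graph.txt -5->-8; result 13.
  sync.gen: runs — opt.gen 10->13; result 13.
  build.gen: runs — opt.gen 10->13; sync.gen 10->13; result 13.
  meta.gen: runs — sync.gen 10->13; result 13.
  report.gen: runs — meta.gen 10->13; build.gen 10->13; result 26.
  core.gen: runs — report.gen 20->26; result 130.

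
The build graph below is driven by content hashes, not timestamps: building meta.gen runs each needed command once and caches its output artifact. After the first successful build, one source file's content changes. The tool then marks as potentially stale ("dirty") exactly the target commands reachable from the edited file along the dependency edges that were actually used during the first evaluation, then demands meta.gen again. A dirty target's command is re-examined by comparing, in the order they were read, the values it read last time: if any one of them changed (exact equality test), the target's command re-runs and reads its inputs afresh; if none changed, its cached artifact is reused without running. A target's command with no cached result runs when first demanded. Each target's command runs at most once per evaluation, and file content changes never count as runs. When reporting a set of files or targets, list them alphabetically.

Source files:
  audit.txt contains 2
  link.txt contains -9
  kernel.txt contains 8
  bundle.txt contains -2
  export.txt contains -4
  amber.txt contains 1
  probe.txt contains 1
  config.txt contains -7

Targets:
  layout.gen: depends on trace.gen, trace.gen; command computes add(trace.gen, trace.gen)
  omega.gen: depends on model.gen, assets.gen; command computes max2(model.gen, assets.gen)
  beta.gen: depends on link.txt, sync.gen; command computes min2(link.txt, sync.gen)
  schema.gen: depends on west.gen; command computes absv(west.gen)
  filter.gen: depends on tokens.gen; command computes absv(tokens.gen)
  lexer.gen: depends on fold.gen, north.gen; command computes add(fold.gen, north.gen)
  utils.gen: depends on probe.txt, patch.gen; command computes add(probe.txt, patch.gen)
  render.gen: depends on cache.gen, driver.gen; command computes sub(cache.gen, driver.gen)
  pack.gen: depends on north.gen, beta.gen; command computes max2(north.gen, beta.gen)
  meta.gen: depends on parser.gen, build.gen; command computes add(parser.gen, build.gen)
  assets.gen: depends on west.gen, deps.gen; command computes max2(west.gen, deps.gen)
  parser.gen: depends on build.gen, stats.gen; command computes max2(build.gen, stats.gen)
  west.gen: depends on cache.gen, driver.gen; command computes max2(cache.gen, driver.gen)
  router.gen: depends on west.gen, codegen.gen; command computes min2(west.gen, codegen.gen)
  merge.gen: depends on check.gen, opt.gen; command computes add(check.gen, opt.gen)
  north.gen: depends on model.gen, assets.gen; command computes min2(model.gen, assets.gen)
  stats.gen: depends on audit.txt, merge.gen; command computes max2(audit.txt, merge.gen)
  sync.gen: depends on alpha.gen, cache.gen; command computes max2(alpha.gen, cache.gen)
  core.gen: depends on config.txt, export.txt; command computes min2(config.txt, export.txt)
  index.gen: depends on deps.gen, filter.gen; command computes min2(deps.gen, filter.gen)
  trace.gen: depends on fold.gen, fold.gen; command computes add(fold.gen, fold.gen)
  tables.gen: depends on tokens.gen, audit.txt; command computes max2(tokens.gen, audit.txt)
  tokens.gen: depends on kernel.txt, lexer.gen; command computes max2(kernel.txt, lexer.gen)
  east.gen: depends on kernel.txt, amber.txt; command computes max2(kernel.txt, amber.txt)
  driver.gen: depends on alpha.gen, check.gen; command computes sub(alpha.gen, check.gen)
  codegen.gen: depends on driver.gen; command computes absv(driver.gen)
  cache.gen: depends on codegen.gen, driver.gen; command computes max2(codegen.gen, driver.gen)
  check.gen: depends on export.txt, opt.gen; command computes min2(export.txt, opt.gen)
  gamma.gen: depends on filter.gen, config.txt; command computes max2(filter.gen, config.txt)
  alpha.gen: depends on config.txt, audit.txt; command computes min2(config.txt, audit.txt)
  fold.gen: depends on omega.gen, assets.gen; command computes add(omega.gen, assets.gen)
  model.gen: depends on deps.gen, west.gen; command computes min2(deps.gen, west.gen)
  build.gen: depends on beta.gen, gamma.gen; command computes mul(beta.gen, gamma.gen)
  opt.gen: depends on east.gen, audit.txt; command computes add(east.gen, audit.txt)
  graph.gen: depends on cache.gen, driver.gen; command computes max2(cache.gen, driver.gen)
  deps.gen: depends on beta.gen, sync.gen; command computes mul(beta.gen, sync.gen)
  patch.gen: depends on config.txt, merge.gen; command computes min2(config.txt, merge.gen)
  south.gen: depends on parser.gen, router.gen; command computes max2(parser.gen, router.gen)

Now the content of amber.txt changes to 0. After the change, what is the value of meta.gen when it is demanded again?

meta.gen now evaluates to -66.
The important point: east.gen recomputes to an identical value, and the output ends up unchanged.

Initial pass — values computed on the first demand:
  alpha.gen = min2(-7, 2) = -7
  east.gen = max2(8, 1) = 8
  opt.gen = add(8, 2) = 10
  check.gen = min2(-4, 10) = -4
  driver.gen = sub(-7, -4) = -3
  codegen.gen = absv(-3) = 3
  cache.gen = max2(3, -3) = 3
  merge.gen = add(-4, 10) = 6
  stats.gen = max2(2, 6) = 6
  sync.gen = max2(-7, 3) = 3
  beta.gen = min2(-9, 3) = -9
  deps.gen = mul(-9, 3) = -27
  west.gen = max2(3, -3) = 3
  assets.gen = max2(3, -27) = 3
  model.gen = min2(-27, 3) = -27
  north.gen = min2(-27, 3) = -27
  omega.gen = max2(-27, 3) = 3
  fold.gen = add(3, 3) = 6
  lexer.gen = add(6, -27) = -21
  tokens.gen = max2(8, -21) = 8
  filter.gen = absv(8) = 8
  gamma.gen = max2(8, -7) = 8
  build.gen = mul(-9, 8) = -72
  parser.gen = max2(-72, 6) = 6
  meta.gen = add(6, -72) = -66

Second demand — change propagation:
  east.gen: re-runs because amber.txt 1->0; new result 8 (unchanged).
  opt.gen: re-examined; everything it read last time is the same (east.gen unchanged, audit.txt unchanged) — cache 10 kept, no run.
  check.gen: re-examined; everything it read last time is the same (export.txt unchanged, opt.gen unchanged) — cache -4 kept, no run.
  driver.gen: re-examined; everything it read last time is the same (alpha.gen unchanged, check.gen unchanged) — cache -3 kept, no run.
  codegen.gen: re-examined; everything it read last time is the same (driver.gen unchanged) — cache 3 kept, no run.
  cache.gen: re-examined; everything it read last time is the same (codegen.gen unchanged, driver.gen unchanged) — cache 3 kept, no run.
  merge.gen: re-examined; everything it read last time is the same (check.gen unchanged, opt.gen unchanged) — cache 6 kept, no run.
  stats.gen: re-examined; everything it read last time is the same (audit.txt unchanged, merge.gen unchanged) — cache 6 kept, no run.
  sync.gen: re-examined; everything it read last time is the same (alpha.gen unchanged, cache.gen unchanged) — cache 3 kept, no run.
  beta.gen: re-examined; everything it read last time is the same (link.txt unchanged, sync.gen unchanged) — cache -9 kept, no run.
  deps.gen: re-examined; everything it read last time is the same (beta.gen unchanged, sync.gen unchanged) — cache -27 kept, no run.
  west.gen: re-examined; everything it read last time is the same (cache.gen unchanged, driver.gen unchanged) — cache 3 kept, no run.
  assets.gen: re-examined; everything it read last time is the same (west.gen unchanged, deps.gen unchanged) — cache 3 kept, no run.
  model.gen: re-examined; everything it read last time is the same (deps.gen unchanged, west.gen unchanged) — cache -27 kept, no run.
  north.gen: re-examined; everything it read last time is the same (model.gen unchanged, assets.gen unchanged) — cache -27 kept, no run.
  omega.gen: re-examined; everything it read last time is the same (model.gen unchanged, assets.gen unchanged) — cache 3 kept, no run.
  fold.gen: re-examined; everything it read last time is the same (omega.gen unchanged, assets.gen unchanged) — cache 6 kept, no run.
  lexer.gen: re-examined; everything it read last time is the same (fold.gen unchanged, north.gen unchanged) — cache -21 kept, no run.
  tokens.gen: re-examined; everything it read last time is the same (kernel.txt unchanged, lexer.gen unchanged) — cache 8 kept, no run.
  filter.gen: re-examined; everything it read last time is the same (tokens.gen unchanged) — cache 8 kept, no run.
  gamma.gen: re-examined; everything it read last time is the same (filter.gen unchanged, config.txt unchanged) — cache 8 kept, no run.
  build.gen: re-examined; everything it read last time is the same (beta.gen unchanged, gamma.gen unchanged) — cache -72 kept, no run.
  parser.gen: re-examined; everything it read last time is the same (build.gen unchanged, stats.gen unchanged) — cache 6 kept, no run.
  meta.gen: re-examined; everything it read last time is the same (parser.gen unchanged, build.gen unchanged) — cache -66 kept, no run.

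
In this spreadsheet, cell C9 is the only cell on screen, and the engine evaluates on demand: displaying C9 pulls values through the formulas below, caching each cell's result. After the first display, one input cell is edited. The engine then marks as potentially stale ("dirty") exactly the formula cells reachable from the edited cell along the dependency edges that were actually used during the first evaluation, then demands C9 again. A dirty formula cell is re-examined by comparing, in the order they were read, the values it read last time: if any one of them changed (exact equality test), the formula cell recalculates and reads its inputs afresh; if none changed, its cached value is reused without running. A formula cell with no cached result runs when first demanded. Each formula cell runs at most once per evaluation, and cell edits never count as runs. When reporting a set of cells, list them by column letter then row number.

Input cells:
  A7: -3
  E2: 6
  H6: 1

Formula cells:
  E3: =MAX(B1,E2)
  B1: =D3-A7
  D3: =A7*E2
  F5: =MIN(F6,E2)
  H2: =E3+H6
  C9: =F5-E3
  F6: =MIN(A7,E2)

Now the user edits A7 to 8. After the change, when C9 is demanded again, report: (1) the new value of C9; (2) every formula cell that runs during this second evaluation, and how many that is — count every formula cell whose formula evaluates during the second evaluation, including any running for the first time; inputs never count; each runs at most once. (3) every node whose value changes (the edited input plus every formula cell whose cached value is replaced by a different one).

Initial pass — values computed on the first demand:
  D3 = -3 * 6 = -18
  B1 = -18 - -3 = -15
  E3 = MAX(-15, 6) = 6
  F6 = MIN(-3, 6) = -3
  F5 = MIN(-3, 6) = -3
  C9 = -3 - 6 = -9

Second demand — change propagation:
  D3: re-runs because A7 -3->8; new result 48.
  B1: re-runs because D3 -18->48; A7 -3->8; new result 40.
  E3: re-runs because B1 -15->40; new result 40.
  F6: re-runs because A7 -3->8; new result 6.
  F5: re-runs because F6 -3->6; new result 6.
  C9: re-runs because F5 -3->6; E3 6->40; new result -34.

C9 now evaluates to -34.
Run set: B1, C9, D3, E3, F5, F6 (6 run).
Changed values: A7, B1, C9, D3, E3, F5, F6.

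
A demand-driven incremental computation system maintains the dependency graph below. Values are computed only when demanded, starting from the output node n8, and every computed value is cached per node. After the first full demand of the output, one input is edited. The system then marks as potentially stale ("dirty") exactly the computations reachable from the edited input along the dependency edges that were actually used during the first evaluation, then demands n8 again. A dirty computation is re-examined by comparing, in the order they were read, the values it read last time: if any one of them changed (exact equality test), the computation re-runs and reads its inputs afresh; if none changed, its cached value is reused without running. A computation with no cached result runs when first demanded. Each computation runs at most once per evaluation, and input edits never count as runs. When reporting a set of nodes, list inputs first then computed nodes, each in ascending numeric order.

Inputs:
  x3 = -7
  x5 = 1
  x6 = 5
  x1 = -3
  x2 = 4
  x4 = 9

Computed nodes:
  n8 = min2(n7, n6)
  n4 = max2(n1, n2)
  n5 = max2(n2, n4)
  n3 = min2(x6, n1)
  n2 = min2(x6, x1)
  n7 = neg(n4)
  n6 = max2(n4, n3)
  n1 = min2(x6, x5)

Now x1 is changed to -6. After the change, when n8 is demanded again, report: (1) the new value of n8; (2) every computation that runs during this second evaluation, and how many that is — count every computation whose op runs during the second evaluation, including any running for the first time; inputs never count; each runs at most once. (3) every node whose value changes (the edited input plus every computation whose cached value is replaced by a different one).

New value of n8: -1.
Computations that run: n2, n4 — 2 in total.
Values that change: x1, n2.
Key observation: the change is absorbed at n4 — it re-runs but produces the same value, and the output's value is unchanged.

First evaluation (everything demanded from the output):
  n1 = min2(5, 1) = 1
  n2 = min2(5, -3) = -3
  n3 = min2(5, 1) = 1
  n4 = max2(1, -3) = 1
  n6 = max2(1, 1) = 1
  n7 = neg(1) = -1
  n8 = min2(-1, 1) = -1

Propagation after the edit:
  n2: runs — x1 -3->-6; result -6.
  n4: runs — n2 -3->-6; result 1 (same value as before).
  n6: checked — values it read are unchanged (n4 unchanged, n3 unchanged); reused cached 1 without running.
  n7: checked — values it read are unchanged (n4 unchanged); reused cached -1 without running.
  n8: checked — values it read are unchanged (n7 unchanged, n6 unchanged); reused cached -1 without running.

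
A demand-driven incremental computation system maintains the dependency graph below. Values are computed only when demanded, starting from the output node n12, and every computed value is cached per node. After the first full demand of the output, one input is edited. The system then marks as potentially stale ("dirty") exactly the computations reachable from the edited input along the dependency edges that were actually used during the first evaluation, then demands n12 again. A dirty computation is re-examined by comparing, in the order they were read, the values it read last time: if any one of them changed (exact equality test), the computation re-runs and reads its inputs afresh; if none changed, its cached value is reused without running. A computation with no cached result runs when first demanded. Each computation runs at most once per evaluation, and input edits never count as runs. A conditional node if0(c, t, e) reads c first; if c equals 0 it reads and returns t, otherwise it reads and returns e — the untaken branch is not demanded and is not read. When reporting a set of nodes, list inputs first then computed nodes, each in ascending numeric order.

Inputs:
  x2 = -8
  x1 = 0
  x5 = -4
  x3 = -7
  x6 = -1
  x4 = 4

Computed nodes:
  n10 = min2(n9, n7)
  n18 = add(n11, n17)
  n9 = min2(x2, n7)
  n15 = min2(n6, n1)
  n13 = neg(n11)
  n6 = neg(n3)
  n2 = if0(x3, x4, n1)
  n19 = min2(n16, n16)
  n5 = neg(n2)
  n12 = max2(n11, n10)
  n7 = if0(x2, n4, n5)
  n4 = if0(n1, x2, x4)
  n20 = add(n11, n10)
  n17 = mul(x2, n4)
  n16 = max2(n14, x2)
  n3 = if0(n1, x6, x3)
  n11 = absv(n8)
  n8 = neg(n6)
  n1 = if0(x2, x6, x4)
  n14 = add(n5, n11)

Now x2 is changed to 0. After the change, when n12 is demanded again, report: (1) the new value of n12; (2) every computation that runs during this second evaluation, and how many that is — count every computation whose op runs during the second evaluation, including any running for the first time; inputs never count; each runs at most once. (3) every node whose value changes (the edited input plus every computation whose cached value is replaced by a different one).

First evaluation (everything demanded from the output):
  n1 = if0(x2=-8 -> else branch x4) = 4
  n2 = if0(x3=-7 -> else branch n1) = 4
  n3 = if0(n1=4 -> else branch x3) = -7
  n5 = neg(4) = -4
  n6 = neg(-7) = 7
  n7 = if0(x2=-8 -> else branch n5) = -4
  n8 = neg(7) = -7
  n9 = min2(-8, -4) = -8
  n10 = min2(-8, -4) = -8
  n11 = absv(-7) = 7
  n12 = max2(7, -8) = 7

Propagation after the edit:
  n1: runs — x2 -8->0; result -1.
  n2: marked dirty but never re-examined — demand shifted away from it.
  n3: runs — n1 4->-1; result -7 (same value as before).
  n4: demanded for the first time — runs, produces 4.
  n5: marked dirty but never re-examined — demand shifted away from it.
  n6: checked — values it read are unchanged (n3 unchanged); reused cached 7 without running.
  n7: runs — x2 -8->0; result 4.
  n8: checked — values it read are unchanged (n6 unchanged); reused cached -7 without running.
  n9: runs — x2 -8->0; n7 -4->4; result 0.
  n10: runs — n9 -8->0; n7 -4->4; result 0.
  n11: checked — values it read are unchanged (n8 unchanged); reused cached 7 without running.
  n12: runs — n10 -8->0; result 7 (same value as before).

Key observation: a condition flipped, so demand moved to the other branch — n2, n5 are never re-examined.

New value of n12: 7.
Computations that run: n1, n3, n4, n7, n9, n10, n12 — 7 in total.
Values that change: x2, n1, n7, n9, n10.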